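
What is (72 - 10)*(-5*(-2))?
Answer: 620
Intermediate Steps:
(72 - 10)*(-5*(-2)) = 62*10 = 620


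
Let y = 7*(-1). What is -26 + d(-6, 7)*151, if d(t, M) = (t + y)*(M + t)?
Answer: -1989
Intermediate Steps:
y = -7
d(t, M) = (-7 + t)*(M + t) (d(t, M) = (t - 7)*(M + t) = (-7 + t)*(M + t))
-26 + d(-6, 7)*151 = -26 + ((-6)**2 - 7*7 - 7*(-6) + 7*(-6))*151 = -26 + (36 - 49 + 42 - 42)*151 = -26 - 13*151 = -26 - 1963 = -1989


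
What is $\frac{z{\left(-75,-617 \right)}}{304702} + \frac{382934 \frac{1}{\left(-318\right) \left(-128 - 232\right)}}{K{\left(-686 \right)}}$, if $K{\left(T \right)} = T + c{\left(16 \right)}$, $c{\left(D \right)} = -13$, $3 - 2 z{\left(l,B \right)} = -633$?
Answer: $- \frac{22808478077}{6095679296760} \approx -0.0037417$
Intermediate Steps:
$z{\left(l,B \right)} = 318$ ($z{\left(l,B \right)} = \frac{3}{2} - - \frac{633}{2} = \frac{3}{2} + \frac{633}{2} = 318$)
$K{\left(T \right)} = -13 + T$ ($K{\left(T \right)} = T - 13 = -13 + T$)
$\frac{z{\left(-75,-617 \right)}}{304702} + \frac{382934 \frac{1}{\left(-318\right) \left(-128 - 232\right)}}{K{\left(-686 \right)}} = \frac{318}{304702} + \frac{382934 \frac{1}{\left(-318\right) \left(-128 - 232\right)}}{-13 - 686} = 318 \cdot \frac{1}{304702} + \frac{382934 \frac{1}{\left(-318\right) \left(-360\right)}}{-699} = \frac{159}{152351} + \frac{382934}{114480} \left(- \frac{1}{699}\right) = \frac{159}{152351} + 382934 \cdot \frac{1}{114480} \left(- \frac{1}{699}\right) = \frac{159}{152351} + \frac{191467}{57240} \left(- \frac{1}{699}\right) = \frac{159}{152351} - \frac{191467}{40010760} = - \frac{22808478077}{6095679296760}$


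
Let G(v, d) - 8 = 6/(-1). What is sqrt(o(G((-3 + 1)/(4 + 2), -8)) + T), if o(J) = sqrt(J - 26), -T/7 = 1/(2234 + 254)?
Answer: sqrt(-4354 + 3095072*I*sqrt(6))/1244 ≈ 1.5646 + 1.5655*I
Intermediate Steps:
G(v, d) = 2 (G(v, d) = 8 + 6/(-1) = 8 + 6*(-1) = 8 - 6 = 2)
T = -7/2488 (T = -7/(2234 + 254) = -7/2488 ≈ -0.0028135)
o(J) = sqrt(-26 + J)
sqrt(o(G((-3 + 1)/(4 + 2), -8)) + T) = sqrt(sqrt(-26 + 2) - 7/2488) = sqrt(sqrt(-24) - 7/2488) = sqrt(2*I*sqrt(6) - 7/2488) = sqrt(-7/2488 + 2*I*sqrt(6))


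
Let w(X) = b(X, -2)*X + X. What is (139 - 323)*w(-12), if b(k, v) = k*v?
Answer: 55200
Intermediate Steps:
w(X) = X - 2*X² (w(X) = (X*(-2))*X + X = (-2*X)*X + X = -2*X² + X = X - 2*X²)
(139 - 323)*w(-12) = (139 - 323)*(-12*(1 - 2*(-12))) = -(-2208)*(1 + 24) = -(-2208)*25 = -184*(-300) = 55200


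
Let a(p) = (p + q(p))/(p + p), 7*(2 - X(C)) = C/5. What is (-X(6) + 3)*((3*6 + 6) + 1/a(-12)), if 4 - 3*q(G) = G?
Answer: 5658/175 ≈ 32.331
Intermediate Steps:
q(G) = 4/3 - G/3
X(C) = 2 - C/35 (X(C) = 2 - C/(7*5) = 2 - C/35)
a(p) = (4/3 + 2*p/3)/(2*p) (a(p) = (p + (4/3 - p/3))/(p + p) = (4/3 + 2*p/3)/((2*p)) = (4/3 + 2*p/3)*(1/(2*p)) = (4/3 + 2*p/3)/(2*p))
(-X(6) + 3)*((3*6 + 6) + 1/a(-12)) = (-(2 - 1/35*6) + 3)*((3*6 + 6) + 1/((⅓)*(2 - 12)/(-12))) = (-(2 - 6/35) + 3)*((18 + 6) + 1/((⅓)*(-1/12)*(-10))) = (-1*64/35 + 3)*(24 + 1/(5/18)) = (-64/35 + 3)*(24 + 18/5) = (41/35)*(138/5) = 5658/175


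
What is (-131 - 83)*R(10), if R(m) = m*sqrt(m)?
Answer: -2140*sqrt(10) ≈ -6767.3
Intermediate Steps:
R(m) = m**(3/2)
(-131 - 83)*R(10) = (-131 - 83)*10**(3/2) = -2140*sqrt(10)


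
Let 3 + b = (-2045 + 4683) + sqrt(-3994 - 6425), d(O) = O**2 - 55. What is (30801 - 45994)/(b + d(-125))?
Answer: -276588565/331432444 + 15193*I*sqrt(10419)/331432444 ≈ -0.83453 + 0.0046791*I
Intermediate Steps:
d(O) = -55 + O**2
b = 2635 + I*sqrt(10419) (b = -3 + ((-2045 + 4683) + sqrt(-3994 - 6425)) = -3 + (2638 + sqrt(-10419)) = -3 + (2638 + I*sqrt(10419)) = 2635 + I*sqrt(10419) ≈ 2635.0 + 102.07*I)
(30801 - 45994)/(b + d(-125)) = (30801 - 45994)/((2635 + I*sqrt(10419)) + (-55 + (-125)**2)) = -15193/((2635 + I*sqrt(10419)) + (-55 + 15625)) = -15193/((2635 + I*sqrt(10419)) + 15570) = -15193/(18205 + I*sqrt(10419))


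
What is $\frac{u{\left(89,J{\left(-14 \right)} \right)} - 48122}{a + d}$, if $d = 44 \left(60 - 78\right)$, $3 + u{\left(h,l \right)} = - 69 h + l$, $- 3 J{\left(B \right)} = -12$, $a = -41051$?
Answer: $\frac{54262}{41843} \approx 1.2968$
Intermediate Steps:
$J{\left(B \right)} = 4$ ($J{\left(B \right)} = \left(- \frac{1}{3}\right) \left(-12\right) = 4$)
$u{\left(h,l \right)} = -3 + l - 69 h$ ($u{\left(h,l \right)} = -3 - \left(- l + 69 h\right) = -3 + l - 69 h$)
$d = -792$ ($d = 44 \left(-18\right) = -792$)
$\frac{u{\left(89,J{\left(-14 \right)} \right)} - 48122}{a + d} = \frac{\left(-3 + 4 - 6141\right) - 48122}{-41051 - 792} = \frac{\left(-3 + 4 - 6141\right) - 48122}{-41843} = \left(-6140 - 48122\right) \left(- \frac{1}{41843}\right) = \left(-54262\right) \left(- \frac{1}{41843}\right) = \frac{54262}{41843}$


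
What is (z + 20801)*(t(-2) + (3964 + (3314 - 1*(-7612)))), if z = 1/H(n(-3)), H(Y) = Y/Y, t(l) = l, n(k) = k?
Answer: 309700176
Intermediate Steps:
H(Y) = 1
z = 1 (z = 1/1 = 1)
(z + 20801)*(t(-2) + (3964 + (3314 - 1*(-7612)))) = (1 + 20801)*(-2 + (3964 + (3314 - 1*(-7612)))) = 20802*(-2 + (3964 + (3314 + 7612))) = 20802*(-2 + (3964 + 10926)) = 20802*(-2 + 14890) = 20802*14888 = 309700176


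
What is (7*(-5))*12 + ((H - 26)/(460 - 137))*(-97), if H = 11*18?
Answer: -152344/323 ≈ -471.65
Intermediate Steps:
H = 198
(7*(-5))*12 + ((H - 26)/(460 - 137))*(-97) = (7*(-5))*12 + ((198 - 26)/(460 - 137))*(-97) = -35*12 + (172/323)*(-97) = -420 + (172*(1/323))*(-97) = -420 + (172/323)*(-97) = -420 - 16684/323 = -152344/323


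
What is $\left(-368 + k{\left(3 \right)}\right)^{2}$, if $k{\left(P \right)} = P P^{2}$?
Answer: $116281$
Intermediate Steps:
$k{\left(P \right)} = P^{3}$
$\left(-368 + k{\left(3 \right)}\right)^{2} = \left(-368 + 3^{3}\right)^{2} = \left(-368 + 27\right)^{2} = \left(-341\right)^{2} = 116281$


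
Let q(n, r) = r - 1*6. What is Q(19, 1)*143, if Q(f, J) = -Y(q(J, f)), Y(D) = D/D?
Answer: -143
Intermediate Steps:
q(n, r) = -6 + r (q(n, r) = r - 6 = -6 + r)
Y(D) = 1
Q(f, J) = -1 (Q(f, J) = -1*1 = -1)
Q(19, 1)*143 = -1*143 = -143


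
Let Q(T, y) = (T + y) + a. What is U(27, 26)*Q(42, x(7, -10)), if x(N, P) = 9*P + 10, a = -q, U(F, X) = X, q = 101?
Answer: -3614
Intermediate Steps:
a = -101 (a = -1*101 = -101)
x(N, P) = 10 + 9*P
Q(T, y) = -101 + T + y (Q(T, y) = (T + y) - 101 = -101 + T + y)
U(27, 26)*Q(42, x(7, -10)) = 26*(-101 + 42 + (10 + 9*(-10))) = 26*(-101 + 42 + (10 - 90)) = 26*(-101 + 42 - 80) = 26*(-139) = -3614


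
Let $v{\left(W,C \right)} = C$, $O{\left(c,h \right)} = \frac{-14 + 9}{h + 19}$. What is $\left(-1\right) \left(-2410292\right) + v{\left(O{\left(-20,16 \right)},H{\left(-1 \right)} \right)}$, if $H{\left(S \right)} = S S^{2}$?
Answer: $2410291$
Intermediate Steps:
$H{\left(S \right)} = S^{3}$
$O{\left(c,h \right)} = - \frac{5}{19 + h}$
$\left(-1\right) \left(-2410292\right) + v{\left(O{\left(-20,16 \right)},H{\left(-1 \right)} \right)} = \left(-1\right) \left(-2410292\right) + \left(-1\right)^{3} = 2410292 - 1 = 2410291$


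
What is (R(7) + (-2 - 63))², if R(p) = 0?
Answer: 4225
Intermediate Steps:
(R(7) + (-2 - 63))² = (0 + (-2 - 63))² = (0 - 65)² = (-65)² = 4225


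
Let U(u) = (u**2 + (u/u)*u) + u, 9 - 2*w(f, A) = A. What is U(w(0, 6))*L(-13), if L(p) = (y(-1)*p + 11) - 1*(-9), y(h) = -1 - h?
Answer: 105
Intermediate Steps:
w(f, A) = 9/2 - A/2
L(p) = 20 (L(p) = ((-1 - 1*(-1))*p + 11) - 1*(-9) = ((-1 + 1)*p + 11) + 9 = (0*p + 11) + 9 = (0 + 11) + 9 = 11 + 9 = 20)
U(u) = u**2 + 2*u (U(u) = (u**2 + 1*u) + u = (u**2 + u) + u = (u + u**2) + u = u**2 + 2*u)
U(w(0, 6))*L(-13) = ((9/2 - 1/2*6)*(2 + (9/2 - 1/2*6)))*20 = ((9/2 - 3)*(2 + (9/2 - 3)))*20 = (3*(2 + 3/2)/2)*20 = ((3/2)*(7/2))*20 = (21/4)*20 = 105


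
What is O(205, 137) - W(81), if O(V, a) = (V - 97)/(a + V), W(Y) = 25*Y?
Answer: -38469/19 ≈ -2024.7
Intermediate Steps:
O(V, a) = (-97 + V)/(V + a)
O(205, 137) - W(81) = (-97 + 205)/(205 + 137) - 25*81 = 108/342 - 1*2025 = (1/342)*108 - 2025 = 6/19 - 2025 = -38469/19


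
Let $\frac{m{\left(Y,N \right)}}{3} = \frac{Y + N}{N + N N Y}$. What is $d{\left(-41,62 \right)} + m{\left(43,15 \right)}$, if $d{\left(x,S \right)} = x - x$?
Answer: $\frac{29}{1615} \approx 0.017957$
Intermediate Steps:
$d{\left(x,S \right)} = 0$
$m{\left(Y,N \right)} = \frac{3 \left(N + Y\right)}{N + Y N^{2}}$ ($m{\left(Y,N \right)} = 3 \frac{Y + N}{N + N N Y} = 3 \frac{N + Y}{N + N^{2} Y} = 3 \frac{N + Y}{N + Y N^{2}} = \frac{3 \left(N + Y\right)}{N + Y N^{2}}$)
$d{\left(-41,62 \right)} + m{\left(43,15 \right)} = 0 + \frac{3 \left(15 + 43\right)}{15 \left(1 + 15 \cdot 43\right)} = 0 + 3 \cdot \frac{1}{15} \frac{1}{1 + 645} \cdot 58 = 0 + 3 \cdot \frac{1}{15} \cdot \frac{1}{646} \cdot 58 = 0 + \frac{29}{1615} = \frac{29}{1615}$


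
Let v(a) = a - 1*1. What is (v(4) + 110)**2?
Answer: 12769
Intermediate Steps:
v(a) = -1 + a (v(a) = a - 1 = -1 + a)
(v(4) + 110)**2 = ((-1 + 4) + 110)**2 = (3 + 110)**2 = 113**2 = 12769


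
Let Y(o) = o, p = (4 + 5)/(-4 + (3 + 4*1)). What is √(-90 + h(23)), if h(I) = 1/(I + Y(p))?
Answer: I*√60814/26 ≈ 9.4848*I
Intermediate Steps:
p = 3 (p = 9/(-4 + (3 + 4)) = 9/(-4 + 7) = 9/3 = 9*(⅓) = 3)
h(I) = 1/(3 + I) (h(I) = 1/(I + 3) = 1/(3 + I))
√(-90 + h(23)) = √(-90 + 1/(3 + 23)) = √(-90 + 1/26) = √(-2339/26) = I*√60814/26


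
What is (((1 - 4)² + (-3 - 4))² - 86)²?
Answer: 6724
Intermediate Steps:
(((1 - 4)² + (-3 - 4))² - 86)² = (((-3)² - 7)² - 86)² = ((9 - 7)² - 86)² = (2² - 86)² = (4 - 86)² = (-82)² = 6724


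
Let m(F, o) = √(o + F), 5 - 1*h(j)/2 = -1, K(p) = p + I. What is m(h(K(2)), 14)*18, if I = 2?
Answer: 18*√26 ≈ 91.782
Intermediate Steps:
K(p) = 2 + p (K(p) = p + 2 = 2 + p)
h(j) = 12 (h(j) = 10 - 2*(-1) = 10 + 2 = 12)
m(F, o) = √(F + o)
m(h(K(2)), 14)*18 = √(12 + 14)*18 = √26*18 = 18*√26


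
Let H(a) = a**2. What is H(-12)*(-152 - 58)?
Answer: -30240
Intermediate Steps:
H(-12)*(-152 - 58) = (-12)**2*(-152 - 58) = 144*(-210) = -30240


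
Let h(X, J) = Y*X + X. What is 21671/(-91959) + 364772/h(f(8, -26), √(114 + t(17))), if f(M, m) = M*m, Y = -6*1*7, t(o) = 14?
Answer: 8339814515/196056588 ≈ 42.538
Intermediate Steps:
Y = -42 (Y = -6*7 = -42)
h(X, J) = -41*X (h(X, J) = -42*X + X = -41*X)
21671/(-91959) + 364772/h(f(8, -26), √(114 + t(17))) = 21671/(-91959) + 364772/((-328*(-26))) = 21671*(-1/91959) + 364772/((-41*(-208))) = -21671/91959 + 364772/8528 = -21671/91959 + 364772*(1/8528) = -21671/91959 + 91193/2132 = 8339814515/196056588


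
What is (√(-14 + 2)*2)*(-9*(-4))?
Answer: 144*I*√3 ≈ 249.42*I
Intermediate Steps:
(√(-14 + 2)*2)*(-9*(-4)) = (√(-12)*2)*36 = ((2*I*√3)*2)*36 = (4*I*√3)*36 = 144*I*√3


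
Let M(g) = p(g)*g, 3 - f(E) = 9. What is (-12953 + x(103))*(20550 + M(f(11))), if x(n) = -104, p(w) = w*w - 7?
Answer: -266049432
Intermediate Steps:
p(w) = -7 + w² (p(w) = w² - 7 = -7 + w²)
f(E) = -6 (f(E) = 3 - 1*9 = 3 - 9 = -6)
M(g) = g*(-7 + g²) (M(g) = (-7 + g²)*g = g*(-7 + g²))
(-12953 + x(103))*(20550 + M(f(11))) = (-12953 - 104)*(20550 - 6*(-7 + (-6)²)) = -13057*(20550 - 6*(-7 + 36)) = -13057*(20550 - 6*29) = -13057*(20550 - 174) = -13057*20376 = -266049432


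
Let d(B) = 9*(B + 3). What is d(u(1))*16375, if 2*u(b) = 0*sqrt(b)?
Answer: 442125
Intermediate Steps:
u(b) = 0 (u(b) = (0*sqrt(b))/2 = (1/2)*0 = 0)
d(B) = 27 + 9*B (d(B) = 9*(3 + B) = 27 + 9*B)
d(u(1))*16375 = (27 + 9*0)*16375 = (27 + 0)*16375 = 27*16375 = 442125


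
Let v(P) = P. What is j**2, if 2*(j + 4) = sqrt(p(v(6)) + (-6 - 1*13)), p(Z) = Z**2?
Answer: (8 - sqrt(17))**2/4 ≈ 3.7576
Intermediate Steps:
j = -4 + sqrt(17)/2 (j = -4 + sqrt(6**2 + (-6 - 1*13))/2 = -4 + sqrt(36 + (-6 - 13))/2 = -4 + sqrt(36 - 19)/2 = -4 + sqrt(17)/2 ≈ -1.9384)
j**2 = (-4 + sqrt(17)/2)**2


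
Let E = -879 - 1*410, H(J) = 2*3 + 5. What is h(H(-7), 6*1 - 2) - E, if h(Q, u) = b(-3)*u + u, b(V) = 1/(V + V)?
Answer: 3877/3 ≈ 1292.3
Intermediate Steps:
b(V) = 1/(2*V)
H(J) = 11 (H(J) = 6 + 5 = 11)
E = -1289 (E = -879 - 410 = -1289)
h(Q, u) = 5*u/6 (h(Q, u) = ((1/2)/(-3))*u + u = ((1/2)*(-1/3))*u + u = -u/6 + u = 5*u/6)
h(H(-7), 6*1 - 2) - E = 5*(6*1 - 2)/6 - 1*(-1289) = 5*(6 - 2)/6 + 1289 = (5/6)*4 + 1289 = 10/3 + 1289 = 3877/3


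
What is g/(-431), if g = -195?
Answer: 195/431 ≈ 0.45244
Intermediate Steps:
g/(-431) = -195/(-431) = -195*(-1/431) = 195/431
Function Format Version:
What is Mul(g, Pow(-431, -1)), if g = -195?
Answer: Rational(195, 431) ≈ 0.45244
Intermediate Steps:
Mul(g, Pow(-431, -1)) = Mul(-195, Pow(-431, -1)) = Mul(-195, Rational(-1, 431)) = Rational(195, 431)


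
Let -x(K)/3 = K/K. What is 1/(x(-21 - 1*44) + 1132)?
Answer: 1/1129 ≈ 0.00088574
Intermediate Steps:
x(K) = -3 (x(K) = -3*K/K = -3*1 = -3)
1/(x(-21 - 1*44) + 1132) = 1/(-3 + 1132) = 1/1129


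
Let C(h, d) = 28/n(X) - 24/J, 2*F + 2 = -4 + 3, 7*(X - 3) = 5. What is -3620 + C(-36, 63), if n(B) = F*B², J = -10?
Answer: -9174046/2535 ≈ -3619.0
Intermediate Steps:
X = 26/7 (X = 3 + (⅐)*5 = 3 + 5/7 = 26/7 ≈ 3.7143)
F = -3/2 (F = -1 + (-4 + 3)/2 = -1 + (½)*(-1) = -1 - ½ = -3/2 ≈ -1.5000)
n(B) = -3*B²/2
C(h, d) = 2654/2535 (C(h, d) = 28/((-3*(26/7)²/2)) - 24/(-10) = 28/((-3/2*676/49)) - 24*(-⅒) = 28/(-1014/49) + 12/5 = 28*(-49/1014) + 12/5 = -686/507 + 12/5 = 2654/2535)
-3620 + C(-36, 63) = -3620 + 2654/2535 = -9174046/2535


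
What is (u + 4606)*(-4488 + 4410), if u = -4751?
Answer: 11310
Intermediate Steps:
(u + 4606)*(-4488 + 4410) = (-4751 + 4606)*(-4488 + 4410) = -145*(-78) = 11310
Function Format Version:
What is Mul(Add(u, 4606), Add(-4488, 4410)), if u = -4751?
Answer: 11310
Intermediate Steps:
Mul(Add(u, 4606), Add(-4488, 4410)) = Mul(Add(-4751, 4606), Add(-4488, 4410)) = Mul(-145, -78) = 11310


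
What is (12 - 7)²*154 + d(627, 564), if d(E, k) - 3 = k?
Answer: 4417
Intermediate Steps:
d(E, k) = 3 + k
(12 - 7)²*154 + d(627, 564) = (12 - 7)²*154 + (3 + 564) = 5²*154 + 567 = 25*154 + 567 = 3850 + 567 = 4417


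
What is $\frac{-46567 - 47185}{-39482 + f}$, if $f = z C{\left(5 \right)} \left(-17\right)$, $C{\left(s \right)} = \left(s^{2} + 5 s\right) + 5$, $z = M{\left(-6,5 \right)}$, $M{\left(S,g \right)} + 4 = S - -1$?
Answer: $\frac{93752}{31067} \approx 3.0177$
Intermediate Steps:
$M{\left(S,g \right)} = -3 + S$ ($M{\left(S,g \right)} = -4 + \left(S - -1\right) = -4 + \left(S + 1\right) = -4 + \left(1 + S\right) = -3 + S$)
$z = -9$ ($z = -3 - 6 = -9$)
$C{\left(s \right)} = 5 + s^{2} + 5 s$
$f = 8415$ ($f = - 9 \left(5 + 5^{2} + 5 \cdot 5\right) \left(-17\right) = - 9 \left(5 + 25 + 25\right) \left(-17\right) = \left(-9\right) 55 \left(-17\right) = \left(-495\right) \left(-17\right) = 8415$)
$\frac{-46567 - 47185}{-39482 + f} = \frac{-46567 - 47185}{-39482 + 8415} = - \frac{93752}{-31067} = \left(-93752\right) \left(- \frac{1}{31067}\right) = \frac{93752}{31067}$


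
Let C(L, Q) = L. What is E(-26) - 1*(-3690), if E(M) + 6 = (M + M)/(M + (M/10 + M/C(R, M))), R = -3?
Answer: 84792/23 ≈ 3686.6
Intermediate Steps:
E(M) = -78/23 (E(M) = -6 + (M + M)/(M + (M/10 + M/(-3))) = -6 + (2*M)/(M + (M*(⅒) + M*(-⅓))) = -6 + (2*M)/(M + (M/10 - M/3)) = -6 + (2*M)/(M - 7*M/30) = -6 + (2*M)/((23*M/30)) = -6 + (2*M)*(30/(23*M)) = -6 + 60/23 = -78/23)
E(-26) - 1*(-3690) = -78/23 - 1*(-3690) = -78/23 + 3690 = 84792/23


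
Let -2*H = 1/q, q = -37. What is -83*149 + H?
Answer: -915157/74 ≈ -12367.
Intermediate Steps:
H = 1/74 (H = -½/(-37) = -½*(-1/37) = 1/74 ≈ 0.013514)
-83*149 + H = -83*149 + 1/74 = -12367 + 1/74 = -915157/74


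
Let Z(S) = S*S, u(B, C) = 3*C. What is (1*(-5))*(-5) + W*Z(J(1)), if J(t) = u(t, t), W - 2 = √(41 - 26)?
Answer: 43 + 9*√15 ≈ 77.857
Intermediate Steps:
W = 2 + √15 (W = 2 + √(41 - 26) = 2 + √15 ≈ 5.8730)
J(t) = 3*t
Z(S) = S²
(1*(-5))*(-5) + W*Z(J(1)) = (1*(-5))*(-5) + (2 + √15)*(3*1)² = -5*(-5) + (2 + √15)*3² = 25 + (2 + √15)*9 = 25 + (18 + 9*√15) = 43 + 9*√15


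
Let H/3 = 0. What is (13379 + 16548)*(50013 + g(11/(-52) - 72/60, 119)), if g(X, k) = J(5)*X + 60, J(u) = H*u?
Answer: 1498534671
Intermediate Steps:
H = 0 (H = 3*0 = 0)
J(u) = 0 (J(u) = 0*u = 0)
g(X, k) = 60 (g(X, k) = 0*X + 60 = 0 + 60 = 60)
(13379 + 16548)*(50013 + g(11/(-52) - 72/60, 119)) = (13379 + 16548)*(50013 + 60) = 29927*50073 = 1498534671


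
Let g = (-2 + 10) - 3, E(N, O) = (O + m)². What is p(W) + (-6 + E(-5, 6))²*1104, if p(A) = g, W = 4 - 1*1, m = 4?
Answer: 9754949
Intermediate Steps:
E(N, O) = (4 + O)² (E(N, O) = (O + 4)² = (4 + O)²)
g = 5 (g = 8 - 3 = 5)
W = 3 (W = 4 - 1 = 3)
p(A) = 5
p(W) + (-6 + E(-5, 6))²*1104 = 5 + (-6 + (4 + 6)²)²*1104 = 5 + (-6 + 10²)²*1104 = 5 + (-6 + 100)²*1104 = 5 + 94²*1104 = 5 + 8836*1104 = 5 + 9754944 = 9754949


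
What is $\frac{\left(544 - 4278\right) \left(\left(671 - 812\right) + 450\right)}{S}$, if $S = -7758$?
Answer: $\frac{192301}{1293} \approx 148.72$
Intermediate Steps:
$\frac{\left(544 - 4278\right) \left(\left(671 - 812\right) + 450\right)}{S} = \frac{\left(544 - 4278\right) \left(\left(671 - 812\right) + 450\right)}{-7758} = - 3734 \left(-141 + 450\right) \left(- \frac{1}{7758}\right) = \left(-3734\right) 309 \left(- \frac{1}{7758}\right) = \left(-1153806\right) \left(- \frac{1}{7758}\right) = \frac{192301}{1293}$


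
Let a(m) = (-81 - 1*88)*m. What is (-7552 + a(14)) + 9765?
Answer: -153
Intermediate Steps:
a(m) = -169*m (a(m) = (-81 - 88)*m = -169*m)
(-7552 + a(14)) + 9765 = (-7552 - 169*14) + 9765 = (-7552 - 2366) + 9765 = -9918 + 9765 = -153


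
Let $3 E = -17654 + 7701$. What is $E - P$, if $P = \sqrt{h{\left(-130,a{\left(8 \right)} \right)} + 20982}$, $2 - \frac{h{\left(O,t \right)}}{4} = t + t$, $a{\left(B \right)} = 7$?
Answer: $- \frac{9953}{3} - 3 \sqrt{2326} \approx -3462.4$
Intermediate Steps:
$h{\left(O,t \right)} = 8 - 8 t$ ($h{\left(O,t \right)} = 8 - 4 \left(t + t\right) = 8 - 4 \cdot 2 t = 8 - 8 t$)
$P = 3 \sqrt{2326}$ ($P = \sqrt{\left(8 - 56\right) + 20982} = \sqrt{-48 + 20982} = \sqrt{20934} = 3 \sqrt{2326} \approx 144.69$)
$E = - \frac{9953}{3}$ ($E = \frac{-17654 + 7701}{3} = \frac{1}{3} \left(-9953\right) = - \frac{9953}{3} \approx -3317.7$)
$E - P = - \frac{9953}{3} - 3 \sqrt{2326}$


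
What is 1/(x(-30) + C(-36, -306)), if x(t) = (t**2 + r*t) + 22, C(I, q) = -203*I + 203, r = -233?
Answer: 1/15423 ≈ 6.4838e-5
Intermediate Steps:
C(I, q) = 203 - 203*I
x(t) = 22 + t**2 - 233*t (x(t) = (t**2 - 233*t) + 22 = 22 + t**2 - 233*t)
1/(x(-30) + C(-36, -306)) = 1/((22 + (-30)**2 - 233*(-30)) + (203 - 203*(-36))) = 1/((22 + 900 + 6990) + (203 + 7308)) = 1/(7912 + 7511) = 1/15423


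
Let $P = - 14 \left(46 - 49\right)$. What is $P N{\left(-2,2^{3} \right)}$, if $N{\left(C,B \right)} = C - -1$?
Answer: $-42$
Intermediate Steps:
$N{\left(C,B \right)} = 1 + C$ ($N{\left(C,B \right)} = C + 1 = 1 + C$)
$P = 42$ ($P = \left(-14\right) \left(-3\right) = 42$)
$P N{\left(-2,2^{3} \right)} = 42 \left(1 - 2\right) = 42 \left(-1\right) = -42$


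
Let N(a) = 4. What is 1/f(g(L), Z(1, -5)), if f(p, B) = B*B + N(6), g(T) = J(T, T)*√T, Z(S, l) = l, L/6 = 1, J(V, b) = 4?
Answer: 1/29 ≈ 0.034483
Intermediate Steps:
L = 6 (L = 6*1 = 6)
g(T) = 4*√T
f(p, B) = 4 + B² (f(p, B) = B*B + 4 = B² + 4 = 4 + B²)
1/f(g(L), Z(1, -5)) = 1/(4 + (-5)²) = 1/(4 + 25) = 1/29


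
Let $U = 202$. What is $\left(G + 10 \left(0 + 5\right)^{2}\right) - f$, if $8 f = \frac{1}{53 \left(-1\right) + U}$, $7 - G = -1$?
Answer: $\frac{307535}{1192} \approx 258.0$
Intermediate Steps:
$G = 8$ ($G = 7 - -1 = 7 + 1 = 8$)
$f = \frac{1}{1192}$ ($f = \frac{1}{8 \left(53 \left(-1\right) + 202\right)} = \frac{1}{8 \left(-53 + 202\right)} = \frac{1}{8 \cdot 149} = \frac{1}{8} \cdot \frac{1}{149} = \frac{1}{1192} \approx 0.00083893$)
$\left(G + 10 \left(0 + 5\right)^{2}\right) - f = \left(8 + 10 \left(0 + 5\right)^{2}\right) - \frac{1}{1192} = \left(8 + 10 \cdot 5^{2}\right) - \frac{1}{1192} = \left(8 + 10 \cdot 25\right) - \frac{1}{1192} = \left(8 + 250\right) - \frac{1}{1192} = 258 - \frac{1}{1192} = \frac{307535}{1192}$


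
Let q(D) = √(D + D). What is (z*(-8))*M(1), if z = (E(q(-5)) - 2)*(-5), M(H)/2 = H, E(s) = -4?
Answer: -480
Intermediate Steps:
q(D) = √2*√D (q(D) = √(2*D) = √2*√D)
M(H) = 2*H
z = 30 (z = (-4 - 2)*(-5) = -6*(-5) = 30)
(z*(-8))*M(1) = (30*(-8))*(2*1) = -240*2 = -480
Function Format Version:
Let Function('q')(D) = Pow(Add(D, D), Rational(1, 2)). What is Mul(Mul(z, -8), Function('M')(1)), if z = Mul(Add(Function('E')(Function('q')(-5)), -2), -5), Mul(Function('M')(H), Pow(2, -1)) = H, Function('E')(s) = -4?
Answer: -480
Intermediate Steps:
Function('q')(D) = Mul(Pow(2, Rational(1, 2)), Pow(D, Rational(1, 2))) (Function('q')(D) = Pow(Mul(2, D), Rational(1, 2)) = Mul(Pow(2, Rational(1, 2)), Pow(D, Rational(1, 2))))
Function('M')(H) = Mul(2, H)
z = 30 (z = Mul(Add(-4, -2), -5) = Mul(-6, -5) = 30)
Mul(Mul(z, -8), Function('M')(1)) = Mul(Mul(30, -8), Mul(2, 1)) = Mul(-240, 2) = -480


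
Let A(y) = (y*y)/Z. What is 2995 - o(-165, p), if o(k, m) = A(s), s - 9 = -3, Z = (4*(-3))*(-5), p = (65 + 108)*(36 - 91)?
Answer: 14972/5 ≈ 2994.4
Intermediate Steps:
p = -9515 (p = 173*(-55) = -9515)
Z = 60 (Z = -12*(-5) = 60)
s = 6 (s = 9 - 3 = 6)
A(y) = y²/60 (A(y) = (y*y)/60 = y²*(1/60) = y²/60)
o(k, m) = ⅗ (o(k, m) = (1/60)*6² = (1/60)*36 = ⅗)
2995 - o(-165, p) = 2995 - 1*⅗ = 2995 - ⅗ = 14972/5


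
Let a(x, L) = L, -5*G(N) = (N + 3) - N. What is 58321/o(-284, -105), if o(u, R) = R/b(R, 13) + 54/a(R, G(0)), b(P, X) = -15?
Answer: -58321/83 ≈ -702.66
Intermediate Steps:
G(N) = -⅗ (G(N) = -((N + 3) - N)/5 = -((3 + N) - N)/5 = -⅕*3 = -⅗)
o(u, R) = -90 - R/15 (o(u, R) = R/(-15) + 54/(-⅗) = R*(-1/15) + 54*(-5/3) = -R/15 - 90 = -90 - R/15)
58321/o(-284, -105) = 58321/(-90 - 1/15*(-105)) = 58321/(-90 + 7) = 58321/(-83) = 58321*(-1/83) = -58321/83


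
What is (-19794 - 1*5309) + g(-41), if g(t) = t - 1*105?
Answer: -25249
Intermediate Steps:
g(t) = -105 + t (g(t) = t - 105 = -105 + t)
(-19794 - 1*5309) + g(-41) = (-19794 - 1*5309) + (-105 - 41) = (-19794 - 5309) - 146 = -25103 - 146 = -25249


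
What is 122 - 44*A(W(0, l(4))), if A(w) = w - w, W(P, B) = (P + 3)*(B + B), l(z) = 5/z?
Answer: 122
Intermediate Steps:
W(P, B) = 2*B*(3 + P) (W(P, B) = (3 + P)*(2*B) = 2*B*(3 + P))
A(w) = 0
122 - 44*A(W(0, l(4))) = 122 - 44*0 = 122 + 0 = 122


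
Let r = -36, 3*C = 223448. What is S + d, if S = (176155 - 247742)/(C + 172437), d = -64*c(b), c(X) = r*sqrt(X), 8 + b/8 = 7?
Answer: -214761/740759 + 4608*I*sqrt(2) ≈ -0.28992 + 6516.7*I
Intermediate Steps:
C = 223448/3 (C = (1/3)*223448 = 223448/3 ≈ 74483.)
b = -8 (b = -64 + 8*7 = -64 + 56 = -8)
c(X) = -36*sqrt(X)
d = 4608*I*sqrt(2) (d = -(-2304)*sqrt(-8) = -(-2304)*2*I*sqrt(2) = -(-4608)*I*sqrt(2) = 4608*I*sqrt(2) ≈ 6516.7*I)
S = -214761/740759 (S = (176155 - 247742)/(223448/3 + 172437) = -71587/740759/3 = -71587*3/740759 = -214761/740759 ≈ -0.28992)
S + d = -214761/740759 + 4608*I*sqrt(2)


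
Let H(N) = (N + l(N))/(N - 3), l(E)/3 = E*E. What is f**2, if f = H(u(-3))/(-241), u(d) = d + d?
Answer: 1156/522729 ≈ 0.0022115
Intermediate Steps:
l(E) = 3*E**2 (l(E) = 3*(E*E) = 3*E**2)
u(d) = 2*d
H(N) = (N + 3*N**2)/(-3 + N) (H(N) = (N + 3*N**2)/(N - 3) = (N + 3*N**2)/(-3 + N))
f = 34/723 (f = ((2*(-3))*(1 + 3*(2*(-3)))/(-3 + 2*(-3)))/(-241) = -6*(1 + 3*(-6))/(-3 - 6)*(-1/241) = -6*(1 - 18)/(-9)*(-1/241) = -6*(-1/9)*(-17)*(-1/241) = -34/3*(-1/241) = 34/723 ≈ 0.047026)
f**2 = (34/723)**2 = 1156/522729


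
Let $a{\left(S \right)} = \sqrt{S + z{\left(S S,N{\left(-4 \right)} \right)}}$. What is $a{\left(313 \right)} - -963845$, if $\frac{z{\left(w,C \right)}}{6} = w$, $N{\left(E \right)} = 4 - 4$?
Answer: $963845 + \sqrt{588127} \approx 9.6461 \cdot 10^{5}$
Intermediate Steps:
$N{\left(E \right)} = 0$
$z{\left(w,C \right)} = 6 w$
$a{\left(S \right)} = \sqrt{S + 6 S^{2}}$ ($a{\left(S \right)} = \sqrt{S + 6 S S} = \sqrt{S + 6 S^{2}}$)
$a{\left(313 \right)} - -963845 = \sqrt{313 \left(1 + 6 \cdot 313\right)} - -963845 = \sqrt{313 \left(1 + 1878\right)} + 963845 = \sqrt{313 \cdot 1879} + 963845 = \sqrt{588127} + 963845 = 963845 + \sqrt{588127}$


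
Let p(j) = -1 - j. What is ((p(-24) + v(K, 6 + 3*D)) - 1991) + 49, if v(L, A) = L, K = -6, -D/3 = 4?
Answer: -1925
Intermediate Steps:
D = -12 (D = -3*4 = -12)
((p(-24) + v(K, 6 + 3*D)) - 1991) + 49 = (((-1 - 1*(-24)) - 6) - 1991) + 49 = (((-1 + 24) - 6) - 1991) + 49 = ((23 - 6) - 1991) + 49 = (17 - 1991) + 49 = -1974 + 49 = -1925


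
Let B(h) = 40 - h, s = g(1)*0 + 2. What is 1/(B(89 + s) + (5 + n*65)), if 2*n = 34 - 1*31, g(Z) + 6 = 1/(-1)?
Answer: 2/103 ≈ 0.019417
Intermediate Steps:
g(Z) = -7 (g(Z) = -6 + 1/(-1) = -6 - 1 = -7)
n = 3/2 (n = (34 - 1*31)/2 = (34 - 31)/2 = (1/2)*3 = 3/2 ≈ 1.5000)
s = 2 (s = -7*0 + 2 = 0 + 2 = 2)
1/(B(89 + s) + (5 + n*65)) = 1/((40 - (89 + 2)) + (5 + (3/2)*65)) = 1/((40 - 1*91) + (5 + 195/2)) = 1/((40 - 91) + 205/2) = 1/(-51 + 205/2) = 1/(103/2) = 2/103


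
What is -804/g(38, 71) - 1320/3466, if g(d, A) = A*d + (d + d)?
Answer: -1612086/2403671 ≈ -0.67068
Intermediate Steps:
g(d, A) = 2*d + A*d (g(d, A) = A*d + 2*d = 2*d + A*d)
-804/g(38, 71) - 1320/3466 = -804*1/(38*(2 + 71)) - 1320/3466 = -804/(38*73) - 1320*1/3466 = -804/2774 - 660/1733 = -804*1/2774 - 660/1733 = -402/1387 - 660/1733 = -1612086/2403671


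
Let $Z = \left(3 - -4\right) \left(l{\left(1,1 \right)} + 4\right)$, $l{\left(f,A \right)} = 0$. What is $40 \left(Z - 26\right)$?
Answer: $80$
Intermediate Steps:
$Z = 28$ ($Z = \left(3 - -4\right) \left(0 + 4\right) = \left(3 + 4\right) 4 = 7 \cdot 4 = 28$)
$40 \left(Z - 26\right) = 40 \left(28 - 26\right) = 40 \cdot 2 = 80$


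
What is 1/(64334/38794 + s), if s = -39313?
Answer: -19397/762522094 ≈ -2.5438e-5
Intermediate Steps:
1/(64334/38794 + s) = 1/(64334/38794 - 39313) = 1/(64334*(1/38794) - 39313) = 1/(32167/19397 - 39313) = 1/(-762522094/19397) = -19397/762522094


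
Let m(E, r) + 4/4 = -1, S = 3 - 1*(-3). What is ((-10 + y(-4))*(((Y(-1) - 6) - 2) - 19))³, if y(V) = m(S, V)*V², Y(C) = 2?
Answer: 1157625000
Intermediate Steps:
S = 6 (S = 3 + 3 = 6)
m(E, r) = -2 (m(E, r) = -1 - 1 = -2)
y(V) = -2*V²
((-10 + y(-4))*(((Y(-1) - 6) - 2) - 19))³ = ((-10 - 2*(-4)²)*(((2 - 6) - 2) - 19))³ = ((-10 - 2*16)*((-4 - 2) - 19))³ = ((-10 - 32)*(-6 - 19))³ = (-42*(-25))³ = 1050³ = 1157625000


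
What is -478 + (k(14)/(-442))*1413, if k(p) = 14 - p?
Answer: -478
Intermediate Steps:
-478 + (k(14)/(-442))*1413 = -478 + ((14 - 1*14)/(-442))*1413 = -478 + ((14 - 14)*(-1/442))*1413 = -478 + (0*(-1/442))*1413 = -478 + 0*1413 = -478 + 0 = -478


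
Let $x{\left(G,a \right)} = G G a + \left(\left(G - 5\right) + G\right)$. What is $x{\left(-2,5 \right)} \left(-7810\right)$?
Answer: $-85910$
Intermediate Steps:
$x{\left(G,a \right)} = -5 + 2 G + a G^{2}$ ($x{\left(G,a \right)} = G^{2} a + \left(\left(-5 + G\right) + G\right) = a G^{2} + \left(-5 + 2 G\right) = -5 + 2 G + a G^{2}$)
$x{\left(-2,5 \right)} \left(-7810\right) = \left(-5 + 2 \left(-2\right) + 5 \left(-2\right)^{2}\right) \left(-7810\right) = \left(-5 - 4 + 5 \cdot 4\right) \left(-7810\right) = \left(-5 - 4 + 20\right) \left(-7810\right) = 11 \left(-7810\right) = -85910$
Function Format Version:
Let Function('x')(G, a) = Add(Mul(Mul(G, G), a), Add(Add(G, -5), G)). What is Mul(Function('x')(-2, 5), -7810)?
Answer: -85910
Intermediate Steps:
Function('x')(G, a) = Add(-5, Mul(2, G), Mul(a, Pow(G, 2))) (Function('x')(G, a) = Add(Mul(Pow(G, 2), a), Add(Add(-5, G), G)) = Add(Mul(a, Pow(G, 2)), Add(-5, Mul(2, G))) = Add(-5, Mul(2, G), Mul(a, Pow(G, 2))))
Mul(Function('x')(-2, 5), -7810) = Mul(Add(-5, Mul(2, -2), Mul(5, Pow(-2, 2))), -7810) = Mul(Add(-5, -4, Mul(5, 4)), -7810) = Mul(Add(-5, -4, 20), -7810) = Mul(11, -7810) = -85910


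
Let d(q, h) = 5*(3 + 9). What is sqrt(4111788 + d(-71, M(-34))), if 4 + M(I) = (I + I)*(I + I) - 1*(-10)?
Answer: 6*sqrt(114218) ≈ 2027.8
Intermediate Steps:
M(I) = 6 + 4*I**2 (M(I) = -4 + ((I + I)*(I + I) - 1*(-10)) = -4 + ((2*I)*(2*I) + 10) = -4 + (4*I**2 + 10) = -4 + (10 + 4*I**2) = 6 + 4*I**2)
d(q, h) = 60 (d(q, h) = 5*12 = 60)
sqrt(4111788 + d(-71, M(-34))) = sqrt(4111788 + 60) = sqrt(4111848) = 6*sqrt(114218)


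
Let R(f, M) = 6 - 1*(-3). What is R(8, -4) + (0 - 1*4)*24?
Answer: -87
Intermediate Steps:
R(f, M) = 9 (R(f, M) = 6 + 3 = 9)
R(8, -4) + (0 - 1*4)*24 = 9 + (0 - 1*4)*24 = 9 + (0 - 4)*24 = 9 - 4*24 = 9 - 96 = -87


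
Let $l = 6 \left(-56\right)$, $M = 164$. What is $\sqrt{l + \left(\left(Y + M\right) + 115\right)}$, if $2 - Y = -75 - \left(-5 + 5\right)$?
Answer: $2 \sqrt{5} \approx 4.4721$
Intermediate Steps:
$l = -336$
$Y = 77$ ($Y = 2 - \left(-75 - \left(-5 + 5\right)\right) = 2 - \left(-75 - 0\right) = 2 - \left(-75 + 0\right) = 2 - -75 = 2 + 75 = 77$)
$\sqrt{l + \left(\left(Y + M\right) + 115\right)} = \sqrt{-336 + \left(\left(77 + 164\right) + 115\right)} = \sqrt{-336 + \left(241 + 115\right)} = \sqrt{-336 + 356} = \sqrt{20} = 2 \sqrt{5}$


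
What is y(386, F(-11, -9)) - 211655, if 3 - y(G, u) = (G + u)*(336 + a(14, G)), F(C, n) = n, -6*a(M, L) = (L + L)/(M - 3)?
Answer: -11019170/33 ≈ -3.3391e+5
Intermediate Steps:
a(M, L) = -L/(3*(-3 + M)) (a(M, L) = -(L + L)/(6*(M - 3)) = -2*L/(6*(-3 + M)) = -L/(3*(-3 + M)))
y(G, u) = 3 - (336 - G/33)*(G + u) (y(G, u) = 3 - (G + u)*(336 - G/(-9 + 3*14)) = 3 - (G + u)*(336 - G/(-9 + 42)) = 3 - (G + u)*(336 - 1*G/33) = 3 - (G + u)*(336 - 1*G*1/33) = 3 - (G + u)*(336 - G/33) = 3 - (336 - G/33)*(G + u))
y(386, F(-11, -9)) - 211655 = (3 - 336*386 - 336*(-9) + (1/33)*386² + (1/33)*386*(-9)) - 211655 = (3 - 129696 + 3024 + (1/33)*148996 - 1158/11) - 211655 = (3 - 129696 + 3024 + 148996/33 - 1158/11) - 211655 = -4034555/33 - 211655 = -11019170/33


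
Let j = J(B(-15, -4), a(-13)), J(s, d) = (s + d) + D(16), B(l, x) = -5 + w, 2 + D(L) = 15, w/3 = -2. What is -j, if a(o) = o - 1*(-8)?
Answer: 3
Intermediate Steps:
a(o) = 8 + o (a(o) = o + 8 = 8 + o)
w = -6 (w = 3*(-2) = -6)
D(L) = 13 (D(L) = -2 + 15 = 13)
B(l, x) = -11 (B(l, x) = -5 - 6 = -11)
J(s, d) = 13 + d + s (J(s, d) = (s + d) + 13 = (d + s) + 13 = 13 + d + s)
j = -3 (j = 13 + (8 - 13) - 11 = 13 - 5 - 11 = -3)
-j = -1*(-3) = 3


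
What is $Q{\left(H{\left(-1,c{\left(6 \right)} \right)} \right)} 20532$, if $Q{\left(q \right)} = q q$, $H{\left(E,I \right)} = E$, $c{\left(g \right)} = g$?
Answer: $20532$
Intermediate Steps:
$Q{\left(q \right)} = q^{2}$
$Q{\left(H{\left(-1,c{\left(6 \right)} \right)} \right)} 20532 = \left(-1\right)^{2} \cdot 20532 = 1 \cdot 20532 = 20532$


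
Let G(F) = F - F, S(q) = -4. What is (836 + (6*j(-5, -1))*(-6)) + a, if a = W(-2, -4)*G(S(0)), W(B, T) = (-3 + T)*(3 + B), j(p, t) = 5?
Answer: 656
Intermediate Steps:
G(F) = 0
a = 0 (a = (-9 - 3*(-2) + 3*(-4) - 2*(-4))*0 = (-9 + 6 - 12 + 8)*0 = -7*0 = 0)
(836 + (6*j(-5, -1))*(-6)) + a = (836 + (6*5)*(-6)) + 0 = (836 + 30*(-6)) + 0 = (836 - 180) + 0 = 656 + 0 = 656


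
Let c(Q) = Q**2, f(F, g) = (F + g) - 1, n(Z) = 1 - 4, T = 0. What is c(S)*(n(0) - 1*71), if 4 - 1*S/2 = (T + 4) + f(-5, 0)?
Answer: -10656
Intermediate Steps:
n(Z) = -3
f(F, g) = -1 + F + g
S = 12 (S = 8 - 2*((0 + 4) + (-1 - 5 + 0)) = 8 - 2*(4 - 6) = 8 - 2*(-2) = 8 + 4 = 12)
c(S)*(n(0) - 1*71) = 12**2*(-3 - 1*71) = 144*(-3 - 71) = 144*(-74) = -10656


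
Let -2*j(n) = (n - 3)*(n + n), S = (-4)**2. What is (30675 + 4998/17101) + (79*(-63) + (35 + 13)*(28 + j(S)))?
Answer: 5953344/349 ≈ 17058.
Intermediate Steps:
S = 16
j(n) = -n*(-3 + n) (j(n) = -(n - 3)*(n + n)/2 = -(-3 + n)*2*n/2 = -n*(-3 + n))
(30675 + 4998/17101) + (79*(-63) + (35 + 13)*(28 + j(S))) = (30675 + 4998/17101) + (79*(-63) + (35 + 13)*(28 + 16*(3 - 1*16))) = (30675 + 4998*(1/17101)) + (-4977 + 48*(28 + 16*(3 - 16))) = (30675 + 102/349) + (-4977 + 48*(28 + 16*(-13))) = 10705677/349 + (-4977 + 48*(28 - 208)) = 10705677/349 + (-4977 + 48*(-180)) = 10705677/349 + (-4977 - 8640) = 10705677/349 - 13617 = 5953344/349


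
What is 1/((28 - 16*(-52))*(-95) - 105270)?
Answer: -1/186970 ≈ -5.3485e-6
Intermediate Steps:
1/((28 - 16*(-52))*(-95) - 105270) = 1/((28 + 832)*(-95) - 105270) = 1/(860*(-95) - 105270) = 1/(-81700 - 105270) = 1/(-186970) = -1/186970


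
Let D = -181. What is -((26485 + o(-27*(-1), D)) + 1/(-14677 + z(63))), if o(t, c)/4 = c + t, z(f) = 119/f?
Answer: -3416674035/132076 ≈ -25869.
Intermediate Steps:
o(t, c) = 4*c + 4*t (o(t, c) = 4*(c + t) = 4*c + 4*t)
-((26485 + o(-27*(-1), D)) + 1/(-14677 + z(63))) = -((26485 + (4*(-181) + 4*(-27*(-1)))) + 1/(-14677 + 119/63)) = -((26485 + (-724 + 4*27)) + 1/(-14677 + 119*(1/63))) = -((26485 + (-724 + 108)) + 1/(-14677 + 17/9)) = -((26485 - 616) + 1/(-132076/9)) = -(25869 - 9/132076) = -1*3416674035/132076 = -3416674035/132076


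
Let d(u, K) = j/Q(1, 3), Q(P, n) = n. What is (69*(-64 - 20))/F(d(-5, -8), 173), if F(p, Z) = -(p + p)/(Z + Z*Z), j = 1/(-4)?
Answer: -1046827152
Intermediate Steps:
j = -¼ ≈ -0.25000
d(u, K) = -1/12 (d(u, K) = -¼/3 = -¼*⅓ = -1/12)
F(p, Z) = -2*p/(Z + Z²)
(69*(-64 - 20))/F(d(-5, -8), 173) = (69*(-64 - 20))/((-2*(-1/12)/(173*(1 + 173)))) = (69*(-84))/((-2*(-1/12)*1/173/174)) = -5796/((-2*(-1/12)*1/173*1/174)) = -5796/1/180612 = -5796*180612 = -1046827152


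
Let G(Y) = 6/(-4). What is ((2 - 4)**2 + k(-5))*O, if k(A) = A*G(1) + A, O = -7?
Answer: -91/2 ≈ -45.500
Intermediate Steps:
G(Y) = -3/2 (G(Y) = 6*(-1/4) = -3/2)
k(A) = -A/2 (k(A) = A*(-3/2) + A = -3*A/2 + A = -A/2)
((2 - 4)**2 + k(-5))*O = ((2 - 4)**2 - 1/2*(-5))*(-7) = ((-2)**2 + 5/2)*(-7) = (4 + 5/2)*(-7) = (13/2)*(-7) = -91/2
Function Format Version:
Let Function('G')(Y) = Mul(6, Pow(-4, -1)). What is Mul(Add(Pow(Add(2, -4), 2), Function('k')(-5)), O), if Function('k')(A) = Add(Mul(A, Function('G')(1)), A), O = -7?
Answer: Rational(-91, 2) ≈ -45.500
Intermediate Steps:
Function('G')(Y) = Rational(-3, 2) (Function('G')(Y) = Mul(6, Rational(-1, 4)) = Rational(-3, 2))
Function('k')(A) = Mul(Rational(-1, 2), A) (Function('k')(A) = Add(Mul(A, Rational(-3, 2)), A) = Add(Mul(Rational(-3, 2), A), A) = Mul(Rational(-1, 2), A))
Mul(Add(Pow(Add(2, -4), 2), Function('k')(-5)), O) = Mul(Add(Pow(Add(2, -4), 2), Mul(Rational(-1, 2), -5)), -7) = Mul(Add(Pow(-2, 2), Rational(5, 2)), -7) = Mul(Add(4, Rational(5, 2)), -7) = Mul(Rational(13, 2), -7) = Rational(-91, 2)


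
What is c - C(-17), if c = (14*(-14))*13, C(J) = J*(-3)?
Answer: -2599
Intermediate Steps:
C(J) = -3*J
c = -2548 (c = -196*13 = -2548)
c - C(-17) = -2548 - (-3)*(-17) = -2548 - 1*51 = -2548 - 51 = -2599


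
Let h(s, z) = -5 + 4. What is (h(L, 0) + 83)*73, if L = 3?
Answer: 5986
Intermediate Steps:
h(s, z) = -1
(h(L, 0) + 83)*73 = (-1 + 83)*73 = 82*73 = 5986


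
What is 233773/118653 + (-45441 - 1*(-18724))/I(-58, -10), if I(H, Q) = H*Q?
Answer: -3034463861/68818740 ≈ -44.094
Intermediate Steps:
233773/118653 + (-45441 - 1*(-18724))/I(-58, -10) = 233773/118653 + (-45441 - 1*(-18724))/((-58*(-10))) = 233773*(1/118653) + (-45441 + 18724)/580 = 233773/118653 - 26717*1/580 = 233773/118653 - 26717/580 = -3034463861/68818740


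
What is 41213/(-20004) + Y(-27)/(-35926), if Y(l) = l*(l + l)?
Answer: -754892035/359331852 ≈ -2.1008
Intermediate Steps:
Y(l) = 2*l² (Y(l) = l*(2*l) = 2*l²)
41213/(-20004) + Y(-27)/(-35926) = 41213/(-20004) + (2*(-27)²)/(-35926) = 41213*(-1/20004) + (2*729)*(-1/35926) = -41213/20004 + 1458*(-1/35926) = -41213/20004 - 729/17963 = -754892035/359331852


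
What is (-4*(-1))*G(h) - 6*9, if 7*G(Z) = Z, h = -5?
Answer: -398/7 ≈ -56.857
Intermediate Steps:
G(Z) = Z/7
(-4*(-1))*G(h) - 6*9 = (-4*(-1))*((⅐)*(-5)) - 6*9 = 4*(-5/7) - 54 = -20/7 - 54 = -398/7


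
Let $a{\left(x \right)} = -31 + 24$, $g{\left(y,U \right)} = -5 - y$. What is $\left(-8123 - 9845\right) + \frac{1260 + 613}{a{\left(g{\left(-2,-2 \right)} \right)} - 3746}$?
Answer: $- \frac{67435777}{3753} \approx -17969.0$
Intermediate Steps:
$a{\left(x \right)} = -7$
$\left(-8123 - 9845\right) + \frac{1260 + 613}{a{\left(g{\left(-2,-2 \right)} \right)} - 3746} = \left(-8123 - 9845\right) + \frac{1260 + 613}{-7 - 3746} = -17968 + \frac{1873}{-3753} = -17968 + 1873 \left(- \frac{1}{3753}\right) = -17968 - \frac{1873}{3753} = - \frac{67435777}{3753}$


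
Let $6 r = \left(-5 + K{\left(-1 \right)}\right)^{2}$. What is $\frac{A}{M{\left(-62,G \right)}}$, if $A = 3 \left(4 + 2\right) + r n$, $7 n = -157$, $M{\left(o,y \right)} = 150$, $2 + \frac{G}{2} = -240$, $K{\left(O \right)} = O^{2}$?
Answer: $- \frac{439}{1575} \approx -0.27873$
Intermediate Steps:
$G = -484$ ($G = -4 + 2 \left(-240\right) = -4 - 480 = -484$)
$n = - \frac{157}{7}$ ($n = \frac{1}{7} \left(-157\right) = - \frac{157}{7} \approx -22.429$)
$r = \frac{8}{3}$ ($r = \frac{\left(-5 + \left(-1\right)^{2}\right)^{2}}{6} = \frac{\left(-5 + 1\right)^{2}}{6} = \frac{\left(-4\right)^{2}}{6} = \frac{1}{6} \cdot 16 = \frac{8}{3} \approx 2.6667$)
$A = - \frac{878}{21}$ ($A = 3 \left(4 + 2\right) + \frac{8}{3} \left(- \frac{157}{7}\right) = 3 \cdot 6 - \frac{1256}{21} = 18 - \frac{1256}{21} = - \frac{878}{21} \approx -41.81$)
$\frac{A}{M{\left(-62,G \right)}} = - \frac{878}{21 \cdot 150} = \left(- \frac{878}{21}\right) \frac{1}{150} = - \frac{439}{1575}$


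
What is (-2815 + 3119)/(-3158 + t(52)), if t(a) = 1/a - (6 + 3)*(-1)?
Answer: -15808/163747 ≈ -0.096539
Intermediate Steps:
t(a) = 9 + 1/a (t(a) = 1/a - 9*(-1) = 1/a - 1*(-9) = 1/a + 9 = 9 + 1/a)
(-2815 + 3119)/(-3158 + t(52)) = (-2815 + 3119)/(-3158 + (9 + 1/52)) = 304/(-3158 + (9 + 1/52)) = 304/(-3158 + 469/52) = 304/(-163747/52) = 304*(-52/163747) = -15808/163747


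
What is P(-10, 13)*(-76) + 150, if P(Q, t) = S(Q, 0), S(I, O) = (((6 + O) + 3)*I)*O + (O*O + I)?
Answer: 910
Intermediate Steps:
S(I, O) = I + O² + I*O*(9 + O) (S(I, O) = ((9 + O)*I)*O + (O² + I) = (I*(9 + O))*O + (I + O²) = I*O*(9 + O) + (I + O²) = I + O² + I*O*(9 + O))
P(Q, t) = Q (P(Q, t) = Q + 0² + Q*0² + 9*Q*0 = Q + 0 + Q*0 + 0 = Q + 0 + 0 + 0 = Q)
P(-10, 13)*(-76) + 150 = -10*(-76) + 150 = 760 + 150 = 910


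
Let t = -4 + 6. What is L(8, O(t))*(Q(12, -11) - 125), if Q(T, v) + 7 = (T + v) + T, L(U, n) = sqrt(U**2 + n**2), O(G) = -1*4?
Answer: -476*sqrt(5) ≈ -1064.4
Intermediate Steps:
t = 2
O(G) = -4
Q(T, v) = -7 + v + 2*T (Q(T, v) = -7 + ((T + v) + T) = -7 + (v + 2*T) = -7 + v + 2*T)
L(8, O(t))*(Q(12, -11) - 125) = sqrt(8**2 + (-4)**2)*((-7 - 11 + 2*12) - 125) = sqrt(64 + 16)*((-7 - 11 + 24) - 125) = sqrt(80)*(6 - 125) = (4*sqrt(5))*(-119) = -476*sqrt(5)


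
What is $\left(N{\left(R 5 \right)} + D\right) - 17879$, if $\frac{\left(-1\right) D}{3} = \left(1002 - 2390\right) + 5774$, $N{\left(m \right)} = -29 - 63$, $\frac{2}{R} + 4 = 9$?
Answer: $-31129$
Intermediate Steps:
$R = \frac{2}{5}$ ($R = \frac{2}{-4 + 9} = \frac{2}{5} \approx 0.4$)
$N{\left(m \right)} = -92$
$D = -13158$ ($D = - 3 \left(\left(1002 - 2390\right) + 5774\right) = - 3 \left(-1388 + 5774\right) = \left(-3\right) 4386 = -13158$)
$\left(N{\left(R 5 \right)} + D\right) - 17879 = \left(-92 - 13158\right) - 17879 = -13250 - 17879 = -31129$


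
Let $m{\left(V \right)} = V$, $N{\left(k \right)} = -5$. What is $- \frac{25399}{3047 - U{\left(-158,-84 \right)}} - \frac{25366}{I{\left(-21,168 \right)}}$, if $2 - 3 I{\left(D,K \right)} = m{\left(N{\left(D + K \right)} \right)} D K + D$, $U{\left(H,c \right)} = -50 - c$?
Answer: $- \frac{218170909}{53080021} \approx -4.1102$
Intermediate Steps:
$I{\left(D,K \right)} = \frac{2}{3} - \frac{D}{3} + \frac{5 D K}{3}$ ($I{\left(D,K \right)} = \frac{2}{3} - \frac{- 5 D K + D}{3} = \frac{2}{3} - \frac{D - 5 D K}{3} = \frac{2}{3} + \left(- \frac{D}{3} + \frac{5 D K}{3}\right) = \frac{2}{3} - \frac{D}{3} + \frac{5 D K}{3}$)
$- \frac{25399}{3047 - U{\left(-158,-84 \right)}} - \frac{25366}{I{\left(-21,168 \right)}} = - \frac{25399}{3047 - \left(-50 - -84\right)} - \frac{25366}{\frac{2}{3} - -7 + \frac{5}{3} \left(-21\right) 168} = - \frac{25399}{3047 - \left(-50 + 84\right)} - \frac{25366}{\frac{2}{3} + 7 - 5880} = - \frac{25399}{3047 - 34} - \frac{25366}{- \frac{17617}{3}} = - \frac{25399}{3047 - 34} - - \frac{76098}{17617} = - \frac{25399}{3013} + \frac{76098}{17617} = - \frac{218170909}{53080021}$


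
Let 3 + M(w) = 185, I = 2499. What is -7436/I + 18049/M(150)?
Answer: 6250157/64974 ≈ 96.195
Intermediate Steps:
M(w) = 182 (M(w) = -3 + 185 = 182)
-7436/I + 18049/M(150) = -7436/2499 + 18049/182 = 6250157/64974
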